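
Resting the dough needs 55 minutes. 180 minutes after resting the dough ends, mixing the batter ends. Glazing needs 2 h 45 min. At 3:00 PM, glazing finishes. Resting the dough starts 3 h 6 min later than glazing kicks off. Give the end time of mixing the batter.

Glazing starts at 3:00 PM − 165 min = 12:15 PM.
Resting the dough starts at 12:15 PM + 186 min = 3:21 PM.
Resting the dough ends at 3:21 PM + 55 min = 4:16 PM.
Mixing the batter ends at 4:16 PM + 180 min = 7:16 PM.

7:16 PM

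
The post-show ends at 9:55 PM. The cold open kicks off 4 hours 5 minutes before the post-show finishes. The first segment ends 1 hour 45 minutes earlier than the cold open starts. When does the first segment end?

4:05 PM

The cold open starts at 9:55 PM − 245 min = 5:50 PM.
The first segment ends at 5:50 PM − 105 min = 4:05 PM.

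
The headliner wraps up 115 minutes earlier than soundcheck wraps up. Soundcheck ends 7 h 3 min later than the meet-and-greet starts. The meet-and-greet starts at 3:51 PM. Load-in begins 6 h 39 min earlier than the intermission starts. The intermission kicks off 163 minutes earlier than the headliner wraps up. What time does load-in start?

11:37 AM

Soundcheck ends at 3:51 PM + 423 min = 10:54 PM.
The headliner ends at 10:54 PM − 115 min = 8:59 PM.
The intermission starts at 8:59 PM − 163 min = 6:16 PM.
Load-in starts at 6:16 PM − 399 min = 11:37 AM.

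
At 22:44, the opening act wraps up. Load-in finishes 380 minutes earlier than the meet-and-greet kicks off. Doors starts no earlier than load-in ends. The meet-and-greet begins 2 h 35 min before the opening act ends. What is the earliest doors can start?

The meet-and-greet starts at 22:44 − 155 min = 20:09.
Load-in ends at 20:09 − 380 min = 13:49.
Doors is bounded by load-in, so the earliest it can start is 13:49.

13:49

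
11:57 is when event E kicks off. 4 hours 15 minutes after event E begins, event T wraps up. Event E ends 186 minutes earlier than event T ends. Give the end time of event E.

13:06

Event T ends at 11:57 + 255 min = 16:12.
Event E ends at 16:12 − 186 min = 13:06.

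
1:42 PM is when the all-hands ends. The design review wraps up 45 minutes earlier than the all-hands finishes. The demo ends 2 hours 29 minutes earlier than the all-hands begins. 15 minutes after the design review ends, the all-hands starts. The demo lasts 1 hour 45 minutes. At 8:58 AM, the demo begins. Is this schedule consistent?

The design review ends at 1:42 PM − 45 min = 12:57 PM.
The all-hands starts at 12:57 PM + 15 min = 1:12 PM.
The demo ends at 1:12 PM − 149 min = 10:43 AM.
The demo starts at 10:43 AM − 105 min = 8:58 AM.
That matches the stated 8:58 AM, so the schedule is consistent.

Yes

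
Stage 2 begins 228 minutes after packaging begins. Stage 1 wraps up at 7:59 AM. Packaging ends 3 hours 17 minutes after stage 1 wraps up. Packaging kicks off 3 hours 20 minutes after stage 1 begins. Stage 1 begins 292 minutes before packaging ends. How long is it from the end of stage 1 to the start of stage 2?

Packaging ends at 7:59 AM + 197 min = 11:16 AM.
Stage 1 starts at 11:16 AM − 292 min = 6:24 AM.
Packaging starts at 6:24 AM + 200 min = 9:44 AM.
Stage 2 starts at 9:44 AM + 228 min = 1:32 PM.
From 7:59 AM to 1:32 PM is 5 hours 33 minutes.

5 hours 33 minutes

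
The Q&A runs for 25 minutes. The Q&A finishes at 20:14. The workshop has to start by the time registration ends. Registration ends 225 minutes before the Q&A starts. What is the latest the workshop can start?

16:04

The Q&A starts at 20:14 − 25 min = 19:49.
Registration ends at 19:49 − 225 min = 16:04.
The workshop is bounded by registration, so the latest it can start is 16:04.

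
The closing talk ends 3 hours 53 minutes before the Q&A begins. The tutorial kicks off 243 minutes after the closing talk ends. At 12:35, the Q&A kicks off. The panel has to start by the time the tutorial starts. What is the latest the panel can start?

The closing talk ends at 12:35 − 233 min = 08:42.
The tutorial starts at 08:42 + 243 min = 12:45.
The panel is bounded by the tutorial, so the latest it can start is 12:45.

12:45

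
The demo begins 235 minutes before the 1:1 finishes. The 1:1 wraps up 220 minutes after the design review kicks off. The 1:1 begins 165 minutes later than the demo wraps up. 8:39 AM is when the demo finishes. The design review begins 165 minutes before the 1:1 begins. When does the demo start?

8:24 AM

The 1:1 starts at 8:39 AM + 165 min = 11:24 AM.
The design review starts at 11:24 AM − 165 min = 8:39 AM.
The 1:1 ends at 8:39 AM + 220 min = 12:19 PM.
The demo starts at 12:19 PM − 235 min = 8:24 AM.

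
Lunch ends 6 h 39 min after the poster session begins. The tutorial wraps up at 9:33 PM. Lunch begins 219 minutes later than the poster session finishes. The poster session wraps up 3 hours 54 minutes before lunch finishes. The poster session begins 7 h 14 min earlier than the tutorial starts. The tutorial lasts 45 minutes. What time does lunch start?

7:58 PM

The tutorial starts at 9:33 PM − 45 min = 8:48 PM.
The poster session starts at 8:48 PM − 434 min = 1:34 PM.
Lunch ends at 1:34 PM + 399 min = 8:13 PM.
The poster session ends at 8:13 PM − 234 min = 4:19 PM.
Lunch starts at 4:19 PM + 219 min = 7:58 PM.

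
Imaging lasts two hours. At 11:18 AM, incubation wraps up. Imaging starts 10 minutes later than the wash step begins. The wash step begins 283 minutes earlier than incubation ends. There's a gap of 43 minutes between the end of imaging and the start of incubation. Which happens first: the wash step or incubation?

The wash step starts at 11:18 AM − 283 min = 6:35 AM.
Imaging starts at 6:35 AM + 10 min = 6:45 AM.
Imaging ends at 6:45 AM + 120 min = 8:45 AM.
Incubation starts at 8:45 AM + 43 min = 9:28 AM.
The wash step starts at 6:35 AM and incubation starts at 9:28 AM, so the wash step is first.

the wash step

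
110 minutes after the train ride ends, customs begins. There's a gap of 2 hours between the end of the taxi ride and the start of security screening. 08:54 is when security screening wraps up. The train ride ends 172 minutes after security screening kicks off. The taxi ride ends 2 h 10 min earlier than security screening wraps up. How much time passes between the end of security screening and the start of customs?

The taxi ride ends at 08:54 − 130 min = 06:44.
Security screening starts at 06:44 + 120 min = 08:44.
The train ride ends at 08:44 + 172 min = 11:36.
Customs starts at 11:36 + 110 min = 13:26.
From 08:54 to 13:26 is 4 hours 32 minutes.

4 hours 32 minutes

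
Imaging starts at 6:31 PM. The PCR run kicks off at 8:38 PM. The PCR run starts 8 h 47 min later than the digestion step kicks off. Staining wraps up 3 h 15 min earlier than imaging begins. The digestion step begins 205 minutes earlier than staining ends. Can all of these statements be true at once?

Yes

Staining ends at 6:31 PM − 195 min = 3:16 PM.
The digestion step starts at 3:16 PM − 205 min = 11:51 AM.
The PCR run starts at 11:51 AM + 527 min = 8:38 PM.
That matches the stated 8:38 PM, so the schedule is consistent.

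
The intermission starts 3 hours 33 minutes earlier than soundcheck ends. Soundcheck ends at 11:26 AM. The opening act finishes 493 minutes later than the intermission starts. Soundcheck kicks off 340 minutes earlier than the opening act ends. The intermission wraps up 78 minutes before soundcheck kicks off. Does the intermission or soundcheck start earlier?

the intermission

The intermission starts at 11:26 AM − 213 min = 7:53 AM.
The opening act ends at 7:53 AM + 493 min = 4:06 PM.
Soundcheck starts at 4:06 PM − 340 min = 10:26 AM.
The intermission starts at 7:53 AM and soundcheck starts at 10:26 AM, so the intermission is first.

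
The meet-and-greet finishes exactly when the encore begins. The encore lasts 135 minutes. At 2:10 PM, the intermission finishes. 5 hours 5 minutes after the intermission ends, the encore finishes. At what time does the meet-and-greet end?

The encore ends at 2:10 PM + 305 min = 7:15 PM.
The encore starts at 7:15 PM − 135 min = 5:00 PM.
So the meet-and-greet ends at 5:00 PM.

5:00 PM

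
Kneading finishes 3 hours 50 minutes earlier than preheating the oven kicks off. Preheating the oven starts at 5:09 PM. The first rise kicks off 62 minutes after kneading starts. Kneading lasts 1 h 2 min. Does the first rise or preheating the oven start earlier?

the first rise

Kneading ends at 5:09 PM − 230 min = 1:19 PM.
Kneading starts at 1:19 PM − 62 min = 12:17 PM.
The first rise starts at 12:17 PM + 62 min = 1:19 PM.
The first rise starts at 1:19 PM and preheating the oven starts at 5:09 PM, so the first rise is first.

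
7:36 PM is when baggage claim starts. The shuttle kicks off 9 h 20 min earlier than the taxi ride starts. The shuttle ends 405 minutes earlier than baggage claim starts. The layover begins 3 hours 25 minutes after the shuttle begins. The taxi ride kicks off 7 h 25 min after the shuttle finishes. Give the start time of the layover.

2:21 PM

The shuttle ends at 7:36 PM − 405 min = 12:51 PM.
The taxi ride starts at 12:51 PM + 445 min = 8:16 PM.
The shuttle starts at 8:16 PM − 560 min = 10:56 AM.
The layover starts at 10:56 AM + 205 min = 2:21 PM.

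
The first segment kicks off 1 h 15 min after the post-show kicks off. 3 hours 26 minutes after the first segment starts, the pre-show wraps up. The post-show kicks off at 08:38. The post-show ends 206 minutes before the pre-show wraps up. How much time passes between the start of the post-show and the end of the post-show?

1 hour 15 minutes

The first segment starts at 08:38 + 75 min = 09:53.
The pre-show ends at 09:53 + 206 min = 13:19.
The post-show ends at 13:19 − 206 min = 09:53.
From 08:38 to 09:53 is 1 hour 15 minutes.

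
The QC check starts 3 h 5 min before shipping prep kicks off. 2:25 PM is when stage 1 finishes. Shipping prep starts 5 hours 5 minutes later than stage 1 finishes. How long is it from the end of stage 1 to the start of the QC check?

Shipping prep starts at 2:25 PM + 305 min = 7:30 PM.
The QC check starts at 7:30 PM − 185 min = 4:25 PM.
From 2:25 PM to 4:25 PM is two hours.

two hours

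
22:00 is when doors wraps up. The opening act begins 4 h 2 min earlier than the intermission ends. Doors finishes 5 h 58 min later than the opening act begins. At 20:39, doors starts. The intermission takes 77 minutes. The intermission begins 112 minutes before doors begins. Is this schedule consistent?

Yes

The intermission starts at 20:39 − 112 min = 18:47.
The intermission ends at 18:47 + 77 min = 20:04.
The opening act starts at 20:04 − 242 min = 16:02.
Doors ends at 16:02 + 358 min = 22:00.
That matches the stated 22:00, so the schedule is consistent.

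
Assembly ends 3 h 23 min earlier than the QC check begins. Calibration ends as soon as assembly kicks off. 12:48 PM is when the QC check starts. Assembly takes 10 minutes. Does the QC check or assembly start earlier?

assembly

Assembly ends at 12:48 PM − 203 min = 9:25 AM.
Assembly starts at 9:25 AM − 10 min = 9:15 AM.
The QC check starts at 12:48 PM and assembly starts at 9:15 AM, so assembly is first.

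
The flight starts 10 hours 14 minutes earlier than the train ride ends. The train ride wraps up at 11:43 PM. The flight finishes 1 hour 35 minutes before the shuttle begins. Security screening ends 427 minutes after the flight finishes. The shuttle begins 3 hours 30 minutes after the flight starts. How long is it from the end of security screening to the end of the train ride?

The flight starts at 11:43 PM − 614 min = 1:29 PM.
The shuttle starts at 1:29 PM + 210 min = 4:59 PM.
The flight ends at 4:59 PM − 95 min = 3:24 PM.
Security screening ends at 3:24 PM + 427 min = 10:31 PM.
From 10:31 PM to 11:43 PM is 1 h 12 min.

1 h 12 min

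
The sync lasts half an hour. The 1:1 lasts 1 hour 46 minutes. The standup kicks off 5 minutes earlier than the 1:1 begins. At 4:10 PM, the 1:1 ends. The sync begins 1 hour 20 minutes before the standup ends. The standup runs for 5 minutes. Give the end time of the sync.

The 1:1 starts at 4:10 PM − 106 min = 2:24 PM.
The standup starts at 2:24 PM − 5 min = 2:19 PM.
The standup ends at 2:19 PM + 5 min = 2:24 PM.
The sync starts at 2:24 PM − 80 min = 1:04 PM.
The sync ends at 1:04 PM + 30 min = 1:34 PM.

1:34 PM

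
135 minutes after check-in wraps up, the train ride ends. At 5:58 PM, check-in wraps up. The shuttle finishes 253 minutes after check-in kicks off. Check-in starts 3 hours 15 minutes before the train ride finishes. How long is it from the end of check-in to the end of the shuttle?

The train ride ends at 5:58 PM + 135 min = 8:13 PM.
Check-in starts at 8:13 PM − 195 min = 4:58 PM.
The shuttle ends at 4:58 PM + 253 min = 9:11 PM.
From 5:58 PM to 9:11 PM is 193 minutes.

193 minutes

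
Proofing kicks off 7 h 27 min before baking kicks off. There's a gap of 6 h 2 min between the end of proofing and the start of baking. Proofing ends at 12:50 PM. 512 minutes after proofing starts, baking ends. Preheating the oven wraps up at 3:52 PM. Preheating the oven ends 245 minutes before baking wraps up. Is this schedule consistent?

Baking starts at 12:50 PM + 362 min = 6:52 PM.
Proofing starts at 6:52 PM − 447 min = 11:25 AM.
Baking ends at 11:25 AM + 512 min = 7:57 PM.
Preheating the oven ends at 7:57 PM − 245 min = 3:52 PM.
That matches the stated 3:52 PM, so the schedule is consistent.

Yes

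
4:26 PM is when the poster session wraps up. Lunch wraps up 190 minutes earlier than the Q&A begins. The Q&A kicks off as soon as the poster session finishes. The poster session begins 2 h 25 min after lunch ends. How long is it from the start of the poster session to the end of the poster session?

The Q&A starts at 4:26 PM.
Lunch ends at 4:26 PM − 190 min = 1:16 PM.
The poster session starts at 1:16 PM + 145 min = 3:41 PM.
From 3:41 PM to 4:26 PM is 45 minutes.

45 minutes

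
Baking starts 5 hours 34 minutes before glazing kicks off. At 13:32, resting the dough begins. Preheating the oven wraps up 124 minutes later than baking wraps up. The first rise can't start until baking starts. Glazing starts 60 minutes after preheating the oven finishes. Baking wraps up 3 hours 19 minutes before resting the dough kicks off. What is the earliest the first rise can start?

07:43

Baking ends at 13:32 − 199 min = 10:13.
Preheating the oven ends at 10:13 + 124 min = 12:17.
Glazing starts at 12:17 + 60 min = 13:17.
Baking starts at 13:17 − 334 min = 07:43.
The first rise is bounded by baking, so the earliest it can start is 07:43.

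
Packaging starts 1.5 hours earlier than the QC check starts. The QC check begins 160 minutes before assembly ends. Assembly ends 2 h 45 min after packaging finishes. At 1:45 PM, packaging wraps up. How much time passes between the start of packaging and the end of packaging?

85 minutes

Assembly ends at 1:45 PM + 165 min = 4:30 PM.
The QC check starts at 4:30 PM − 160 min = 1:50 PM.
Packaging starts at 1:50 PM − 90 min = 12:20 PM.
From 12:20 PM to 1:45 PM is 85 minutes.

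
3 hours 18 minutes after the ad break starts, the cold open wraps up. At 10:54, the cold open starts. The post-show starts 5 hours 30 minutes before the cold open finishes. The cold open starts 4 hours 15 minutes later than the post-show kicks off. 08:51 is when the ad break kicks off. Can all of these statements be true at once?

Yes

The cold open ends at 08:51 + 198 min = 12:09.
The post-show starts at 12:09 − 330 min = 06:39.
The cold open starts at 06:39 + 255 min = 10:54.
That matches the stated 10:54, so the schedule is consistent.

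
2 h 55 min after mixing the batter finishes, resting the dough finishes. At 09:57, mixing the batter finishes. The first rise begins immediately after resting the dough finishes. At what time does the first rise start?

12:52

Resting the dough ends at 09:57 + 175 min = 12:52.
So the first rise starts at 12:52.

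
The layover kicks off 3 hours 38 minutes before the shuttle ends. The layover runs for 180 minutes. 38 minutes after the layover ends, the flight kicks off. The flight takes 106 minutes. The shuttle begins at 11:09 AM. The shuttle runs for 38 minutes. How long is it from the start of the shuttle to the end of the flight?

2 hours 24 minutes

The shuttle ends at 11:09 AM + 38 min = 11:47 AM.
The layover starts at 11:47 AM − 218 min = 8:09 AM.
The layover ends at 8:09 AM + 180 min = 11:09 AM.
The flight starts at 11:09 AM + 38 min = 11:47 AM.
The flight ends at 11:47 AM + 106 min = 1:33 PM.
From 11:09 AM to 1:33 PM is 2 hours 24 minutes.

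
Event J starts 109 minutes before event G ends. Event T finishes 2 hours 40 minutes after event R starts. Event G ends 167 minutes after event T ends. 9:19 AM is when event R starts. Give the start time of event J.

12:57 PM

Event T ends at 9:19 AM + 160 min = 11:59 AM.
Event G ends at 11:59 AM + 167 min = 2:46 PM.
Event J starts at 2:46 PM − 109 min = 12:57 PM.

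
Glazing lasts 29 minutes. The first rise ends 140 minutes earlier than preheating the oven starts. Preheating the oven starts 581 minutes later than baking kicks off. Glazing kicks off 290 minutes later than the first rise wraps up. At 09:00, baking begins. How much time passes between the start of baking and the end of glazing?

12 h 40 min

Preheating the oven starts at 09:00 + 581 min = 18:41.
The first rise ends at 18:41 − 140 min = 16:21.
Glazing starts at 16:21 + 290 min = 21:11.
Glazing ends at 21:11 + 29 min = 21:40.
From 09:00 to 21:40 is 12 h 40 min.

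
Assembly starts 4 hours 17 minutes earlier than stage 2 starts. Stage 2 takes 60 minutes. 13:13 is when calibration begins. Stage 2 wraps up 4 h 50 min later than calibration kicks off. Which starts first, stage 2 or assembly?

assembly

Stage 2 ends at 13:13 + 290 min = 18:03.
Stage 2 starts at 18:03 − 60 min = 17:03.
Assembly starts at 17:03 − 257 min = 12:46.
Stage 2 starts at 17:03 and assembly starts at 12:46, so assembly is first.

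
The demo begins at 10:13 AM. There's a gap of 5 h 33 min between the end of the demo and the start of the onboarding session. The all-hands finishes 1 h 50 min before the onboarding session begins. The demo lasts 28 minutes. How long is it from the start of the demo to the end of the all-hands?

The demo ends at 10:13 AM + 28 min = 10:41 AM.
The onboarding session starts at 10:41 AM + 333 min = 4:14 PM.
The all-hands ends at 4:14 PM − 110 min = 2:24 PM.
From 10:13 AM to 2:24 PM is 4 h 11 min.

4 h 11 min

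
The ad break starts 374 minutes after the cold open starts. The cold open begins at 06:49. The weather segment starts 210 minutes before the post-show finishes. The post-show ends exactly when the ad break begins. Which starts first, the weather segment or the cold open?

The ad break starts at 06:49 + 374 min = 13:03.
So the post-show ends at 13:03.
The weather segment starts at 13:03 − 210 min = 09:33.
The weather segment starts at 09:33 and the cold open starts at 06:49, so the cold open is first.

the cold open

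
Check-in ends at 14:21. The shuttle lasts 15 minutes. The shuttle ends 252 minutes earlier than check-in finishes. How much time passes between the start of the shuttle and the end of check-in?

The shuttle ends at 14:21 − 252 min = 10:09.
The shuttle starts at 10:09 − 15 min = 09:54.
From 09:54 to 14:21 is 4 hours 27 minutes.

4 hours 27 minutes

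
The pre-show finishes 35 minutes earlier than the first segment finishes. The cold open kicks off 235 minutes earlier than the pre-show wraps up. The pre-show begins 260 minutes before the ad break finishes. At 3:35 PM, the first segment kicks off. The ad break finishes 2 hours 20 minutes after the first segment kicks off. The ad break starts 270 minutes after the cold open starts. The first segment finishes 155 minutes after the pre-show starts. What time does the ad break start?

4:10 PM

The ad break ends at 3:35 PM + 140 min = 5:55 PM.
The pre-show starts at 5:55 PM − 260 min = 1:35 PM.
The first segment ends at 1:35 PM + 155 min = 4:10 PM.
The pre-show ends at 4:10 PM − 35 min = 3:35 PM.
The cold open starts at 3:35 PM − 235 min = 11:40 AM.
The ad break starts at 11:40 AM + 270 min = 4:10 PM.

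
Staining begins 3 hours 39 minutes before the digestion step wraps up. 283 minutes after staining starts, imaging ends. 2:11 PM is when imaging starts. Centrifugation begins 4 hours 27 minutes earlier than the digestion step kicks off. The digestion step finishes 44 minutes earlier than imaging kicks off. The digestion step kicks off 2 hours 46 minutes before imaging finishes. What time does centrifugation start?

7:18 AM

The digestion step ends at 2:11 PM − 44 min = 1:27 PM.
Staining starts at 1:27 PM − 219 min = 9:48 AM.
Imaging ends at 9:48 AM + 283 min = 2:31 PM.
The digestion step starts at 2:31 PM − 166 min = 11:45 AM.
Centrifugation starts at 11:45 AM − 267 min = 7:18 AM.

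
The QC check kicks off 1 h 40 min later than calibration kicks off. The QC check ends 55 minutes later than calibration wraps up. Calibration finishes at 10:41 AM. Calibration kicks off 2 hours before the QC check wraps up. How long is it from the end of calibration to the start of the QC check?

35 minutes

The QC check ends at 10:41 AM + 55 min = 11:36 AM.
Calibration starts at 11:36 AM − 120 min = 9:36 AM.
The QC check starts at 9:36 AM + 100 min = 11:16 AM.
From 10:41 AM to 11:16 AM is 35 minutes.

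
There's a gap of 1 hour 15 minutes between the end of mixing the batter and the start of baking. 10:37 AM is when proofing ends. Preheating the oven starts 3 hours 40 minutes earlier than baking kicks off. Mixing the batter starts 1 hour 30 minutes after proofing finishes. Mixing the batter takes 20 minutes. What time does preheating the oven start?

10:02 AM

Mixing the batter starts at 10:37 AM + 90 min = 12:07 PM.
Mixing the batter ends at 12:07 PM + 20 min = 12:27 PM.
Baking starts at 12:27 PM + 75 min = 1:42 PM.
Preheating the oven starts at 1:42 PM − 220 min = 10:02 AM.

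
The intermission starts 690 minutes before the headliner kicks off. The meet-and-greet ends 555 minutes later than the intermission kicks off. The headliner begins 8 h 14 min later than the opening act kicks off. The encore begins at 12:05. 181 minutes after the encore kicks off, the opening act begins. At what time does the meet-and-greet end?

21:05

The opening act starts at 12:05 + 181 min = 15:06.
The headliner starts at 15:06 + 494 min = 23:20.
The intermission starts at 23:20 − 690 min = 11:50.
The meet-and-greet ends at 11:50 + 555 min = 21:05.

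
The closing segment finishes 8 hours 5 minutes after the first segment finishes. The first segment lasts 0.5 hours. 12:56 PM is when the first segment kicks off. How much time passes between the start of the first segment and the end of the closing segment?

8 hours 35 minutes

The first segment ends at 12:56 PM + 30 min = 1:26 PM.
The closing segment ends at 1:26 PM + 485 min = 9:31 PM.
From 12:56 PM to 9:31 PM is 8 hours 35 minutes.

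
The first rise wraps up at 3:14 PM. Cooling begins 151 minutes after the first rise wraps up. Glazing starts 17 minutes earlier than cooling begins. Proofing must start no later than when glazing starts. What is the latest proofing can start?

Cooling starts at 3:14 PM + 151 min = 5:45 PM.
Glazing starts at 5:45 PM − 17 min = 5:28 PM.
Proofing is bounded by glazing, so the latest it can start is 5:28 PM.

5:28 PM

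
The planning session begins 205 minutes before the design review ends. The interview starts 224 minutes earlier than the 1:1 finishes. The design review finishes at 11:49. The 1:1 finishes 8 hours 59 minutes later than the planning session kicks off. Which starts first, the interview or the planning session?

the planning session

The planning session starts at 11:49 − 205 min = 08:24.
The 1:1 ends at 08:24 + 539 min = 17:23.
The interview starts at 17:23 − 224 min = 13:39.
The interview starts at 13:39 and the planning session starts at 08:24, so the planning session is first.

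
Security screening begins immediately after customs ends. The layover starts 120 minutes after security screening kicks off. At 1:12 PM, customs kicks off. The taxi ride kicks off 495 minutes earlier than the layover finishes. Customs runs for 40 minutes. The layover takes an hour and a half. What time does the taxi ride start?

9:07 AM

Customs ends at 1:12 PM + 40 min = 1:52 PM.
So security screening starts at 1:52 PM.
The layover starts at 1:52 PM + 120 min = 3:52 PM.
The layover ends at 3:52 PM + 90 min = 5:22 PM.
The taxi ride starts at 5:22 PM − 495 min = 9:07 AM.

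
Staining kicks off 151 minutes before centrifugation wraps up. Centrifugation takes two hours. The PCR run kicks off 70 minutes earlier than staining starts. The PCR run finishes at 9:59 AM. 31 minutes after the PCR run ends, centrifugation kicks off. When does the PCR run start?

8:49 AM

Centrifugation starts at 9:59 AM + 31 min = 10:30 AM.
Centrifugation ends at 10:30 AM + 120 min = 12:30 PM.
Staining starts at 12:30 PM − 151 min = 9:59 AM.
The PCR run starts at 9:59 AM − 70 min = 8:49 AM.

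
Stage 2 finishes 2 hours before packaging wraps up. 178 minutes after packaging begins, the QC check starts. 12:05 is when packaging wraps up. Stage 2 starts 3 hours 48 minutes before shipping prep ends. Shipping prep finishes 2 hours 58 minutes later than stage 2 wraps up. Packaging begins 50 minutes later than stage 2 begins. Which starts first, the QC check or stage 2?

stage 2

Stage 2 ends at 12:05 − 120 min = 10:05.
Shipping prep ends at 10:05 + 178 min = 13:03.
Stage 2 starts at 13:03 − 228 min = 09:15.
Packaging starts at 09:15 + 50 min = 10:05.
The QC check starts at 10:05 + 178 min = 13:03.
The QC check starts at 13:03 and stage 2 starts at 09:15, so stage 2 is first.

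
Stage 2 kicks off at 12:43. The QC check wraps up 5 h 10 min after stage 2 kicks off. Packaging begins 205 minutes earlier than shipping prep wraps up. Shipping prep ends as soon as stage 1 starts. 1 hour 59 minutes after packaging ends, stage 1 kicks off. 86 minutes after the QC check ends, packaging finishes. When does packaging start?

17:53

The QC check ends at 12:43 + 310 min = 17:53.
Packaging ends at 17:53 + 86 min = 19:19.
Stage 1 starts at 19:19 + 119 min = 21:18.
So shipping prep ends at 21:18.
Packaging starts at 21:18 − 205 min = 17:53.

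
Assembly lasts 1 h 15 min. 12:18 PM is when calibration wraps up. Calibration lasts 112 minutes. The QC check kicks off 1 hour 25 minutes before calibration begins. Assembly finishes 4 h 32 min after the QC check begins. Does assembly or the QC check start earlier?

the QC check

Calibration starts at 12:18 PM − 112 min = 10:26 AM.
The QC check starts at 10:26 AM − 85 min = 9:01 AM.
Assembly ends at 9:01 AM + 272 min = 1:33 PM.
Assembly starts at 1:33 PM − 75 min = 12:18 PM.
Assembly starts at 12:18 PM and the QC check starts at 9:01 AM, so the QC check is first.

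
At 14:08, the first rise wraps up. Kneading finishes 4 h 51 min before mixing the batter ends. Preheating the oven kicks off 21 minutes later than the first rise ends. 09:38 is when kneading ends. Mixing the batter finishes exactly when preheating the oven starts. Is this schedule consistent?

Yes

Preheating the oven starts at 14:08 + 21 min = 14:29.
So mixing the batter ends at 14:29.
Kneading ends at 14:29 − 291 min = 09:38.
That matches the stated 09:38, so the schedule is consistent.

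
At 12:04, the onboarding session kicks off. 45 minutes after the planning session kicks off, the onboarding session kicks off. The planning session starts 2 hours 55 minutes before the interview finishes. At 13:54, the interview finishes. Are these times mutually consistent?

The planning session starts at 13:54 − 175 min = 10:59.
The onboarding session starts at 10:59 + 45 min = 11:44.
But the onboarding session is also said to start at 12:04 — a 20-minute conflict.

No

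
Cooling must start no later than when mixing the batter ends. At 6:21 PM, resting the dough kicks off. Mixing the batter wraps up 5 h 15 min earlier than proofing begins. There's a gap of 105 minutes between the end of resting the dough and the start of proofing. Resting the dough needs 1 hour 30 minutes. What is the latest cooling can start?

Resting the dough ends at 6:21 PM + 90 min = 7:51 PM.
Proofing starts at 7:51 PM + 105 min = 9:36 PM.
Mixing the batter ends at 9:36 PM − 315 min = 4:21 PM.
Cooling is bounded by mixing the batter, so the latest it can start is 4:21 PM.

4:21 PM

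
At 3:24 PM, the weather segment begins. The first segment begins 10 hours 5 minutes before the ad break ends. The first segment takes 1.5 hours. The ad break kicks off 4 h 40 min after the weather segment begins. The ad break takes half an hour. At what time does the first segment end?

11:59 AM

The ad break starts at 3:24 PM + 280 min = 8:04 PM.
The ad break ends at 8:04 PM + 30 min = 8:34 PM.
The first segment starts at 8:34 PM − 605 min = 10:29 AM.
The first segment ends at 10:29 AM + 90 min = 11:59 AM.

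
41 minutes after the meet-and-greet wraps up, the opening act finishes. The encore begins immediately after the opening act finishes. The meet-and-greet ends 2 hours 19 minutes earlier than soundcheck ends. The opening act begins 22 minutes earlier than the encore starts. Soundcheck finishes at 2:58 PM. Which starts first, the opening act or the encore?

The meet-and-greet ends at 2:58 PM − 139 min = 12:39 PM.
The opening act ends at 12:39 PM + 41 min = 1:20 PM.
So the encore starts at 1:20 PM.
The opening act starts at 1:20 PM − 22 min = 12:58 PM.
The opening act starts at 12:58 PM and the encore starts at 1:20 PM, so the opening act is first.

the opening act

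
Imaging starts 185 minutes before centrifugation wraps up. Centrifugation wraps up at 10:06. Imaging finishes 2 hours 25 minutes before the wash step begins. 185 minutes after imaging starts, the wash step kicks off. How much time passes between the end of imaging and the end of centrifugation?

2 h 25 min

Imaging starts at 10:06 − 185 min = 07:01.
The wash step starts at 07:01 + 185 min = 10:06.
Imaging ends at 10:06 − 145 min = 07:41.
From 07:41 to 10:06 is 2 h 25 min.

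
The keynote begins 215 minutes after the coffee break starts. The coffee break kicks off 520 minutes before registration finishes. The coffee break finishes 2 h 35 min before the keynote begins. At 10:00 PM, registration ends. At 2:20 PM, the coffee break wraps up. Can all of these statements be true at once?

Yes

The coffee break starts at 10:00 PM − 520 min = 1:20 PM.
The keynote starts at 1:20 PM + 215 min = 4:55 PM.
The coffee break ends at 4:55 PM − 155 min = 2:20 PM.
That matches the stated 2:20 PM, so the schedule is consistent.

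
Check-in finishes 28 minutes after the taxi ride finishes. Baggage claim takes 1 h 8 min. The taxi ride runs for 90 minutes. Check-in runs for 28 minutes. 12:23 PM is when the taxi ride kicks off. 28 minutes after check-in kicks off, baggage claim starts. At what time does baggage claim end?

3:29 PM

The taxi ride ends at 12:23 PM + 90 min = 1:53 PM.
Check-in ends at 1:53 PM + 28 min = 2:21 PM.
Check-in starts at 2:21 PM − 28 min = 1:53 PM.
Baggage claim starts at 1:53 PM + 28 min = 2:21 PM.
Baggage claim ends at 2:21 PM + 68 min = 3:29 PM.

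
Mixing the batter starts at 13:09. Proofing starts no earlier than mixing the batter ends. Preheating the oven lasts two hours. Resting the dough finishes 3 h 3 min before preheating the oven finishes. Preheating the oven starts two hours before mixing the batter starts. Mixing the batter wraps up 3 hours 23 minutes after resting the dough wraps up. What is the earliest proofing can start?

Preheating the oven starts at 13:09 − 120 min = 11:09.
Preheating the oven ends at 11:09 + 120 min = 13:09.
Resting the dough ends at 13:09 − 183 min = 10:06.
Mixing the batter ends at 10:06 + 203 min = 13:29.
Proofing is bounded by mixing the batter, so the earliest it can start is 13:29.

13:29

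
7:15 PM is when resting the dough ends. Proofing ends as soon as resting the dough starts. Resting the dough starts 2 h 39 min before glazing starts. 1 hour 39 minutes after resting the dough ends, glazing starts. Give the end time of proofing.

6:15 PM

Glazing starts at 7:15 PM + 99 min = 8:54 PM.
Resting the dough starts at 8:54 PM − 159 min = 6:15 PM.
So proofing ends at 6:15 PM.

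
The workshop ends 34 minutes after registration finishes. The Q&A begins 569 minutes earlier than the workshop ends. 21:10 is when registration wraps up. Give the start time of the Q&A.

12:15

The workshop ends at 21:10 + 34 min = 21:44.
The Q&A starts at 21:44 − 569 min = 12:15.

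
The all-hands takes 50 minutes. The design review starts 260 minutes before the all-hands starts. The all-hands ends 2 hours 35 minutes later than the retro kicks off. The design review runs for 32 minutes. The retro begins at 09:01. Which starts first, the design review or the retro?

The all-hands ends at 09:01 + 155 min = 11:36.
The all-hands starts at 11:36 − 50 min = 10:46.
The design review starts at 10:46 − 260 min = 06:26.
The design review starts at 06:26 and the retro starts at 09:01, so the design review is first.

the design review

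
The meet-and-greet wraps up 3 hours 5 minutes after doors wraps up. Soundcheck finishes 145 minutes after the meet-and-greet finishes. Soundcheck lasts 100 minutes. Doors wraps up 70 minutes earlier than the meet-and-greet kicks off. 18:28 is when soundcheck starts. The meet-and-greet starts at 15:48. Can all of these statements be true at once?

Yes

Doors ends at 15:48 − 70 min = 14:38.
The meet-and-greet ends at 14:38 + 185 min = 17:43.
Soundcheck ends at 17:43 + 145 min = 20:08.
Soundcheck starts at 20:08 − 100 min = 18:28.
That matches the stated 18:28, so the schedule is consistent.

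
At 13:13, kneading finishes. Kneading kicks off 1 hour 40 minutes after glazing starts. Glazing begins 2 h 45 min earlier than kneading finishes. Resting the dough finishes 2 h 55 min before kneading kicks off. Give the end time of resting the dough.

09:13

Glazing starts at 13:13 − 165 min = 10:28.
Kneading starts at 10:28 + 100 min = 12:08.
Resting the dough ends at 12:08 − 175 min = 09:13.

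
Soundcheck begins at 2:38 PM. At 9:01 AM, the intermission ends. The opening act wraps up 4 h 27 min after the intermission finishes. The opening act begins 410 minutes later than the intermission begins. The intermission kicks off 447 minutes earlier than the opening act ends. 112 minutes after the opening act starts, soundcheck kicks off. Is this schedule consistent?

No

The opening act ends at 9:01 AM + 267 min = 1:28 PM.
The intermission starts at 1:28 PM − 447 min = 6:01 AM.
The opening act starts at 6:01 AM + 410 min = 12:51 PM.
Soundcheck starts at 12:51 PM + 112 min = 2:43 PM.
But soundcheck is also said to start at 2:38 PM — a 5-minute conflict.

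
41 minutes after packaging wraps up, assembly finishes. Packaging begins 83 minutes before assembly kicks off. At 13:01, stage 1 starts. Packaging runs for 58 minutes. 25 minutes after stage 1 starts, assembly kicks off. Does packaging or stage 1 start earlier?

packaging

Assembly starts at 13:01 + 25 min = 13:26.
Packaging starts at 13:26 − 83 min = 12:03.
Packaging starts at 12:03 and stage 1 starts at 13:01, so packaging is first.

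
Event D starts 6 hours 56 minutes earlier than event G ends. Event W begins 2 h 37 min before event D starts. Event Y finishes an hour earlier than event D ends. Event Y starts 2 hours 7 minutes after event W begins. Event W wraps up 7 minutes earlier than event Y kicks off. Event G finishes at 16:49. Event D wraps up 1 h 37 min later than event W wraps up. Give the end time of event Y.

Event D starts at 16:49 − 416 min = 09:53.
Event W starts at 09:53 − 157 min = 07:16.
Event Y starts at 07:16 + 127 min = 09:23.
Event W ends at 09:23 − 7 min = 09:16.
Event D ends at 09:16 + 97 min = 10:53.
Event Y ends at 10:53 − 60 min = 09:53.

09:53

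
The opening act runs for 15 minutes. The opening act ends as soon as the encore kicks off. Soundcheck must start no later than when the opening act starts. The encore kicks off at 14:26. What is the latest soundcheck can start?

14:11

The opening act ends at 14:26.
The opening act starts at 14:26 − 15 min = 14:11.
Soundcheck is bounded by the opening act, so the latest it can start is 14:11.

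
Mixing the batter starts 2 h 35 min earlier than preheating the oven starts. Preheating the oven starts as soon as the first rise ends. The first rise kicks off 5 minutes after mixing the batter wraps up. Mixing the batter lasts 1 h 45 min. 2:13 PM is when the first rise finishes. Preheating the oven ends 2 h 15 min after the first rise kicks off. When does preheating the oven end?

3:43 PM

Preheating the oven starts at 2:13 PM.
Mixing the batter starts at 2:13 PM − 155 min = 11:38 AM.
Mixing the batter ends at 11:38 AM + 105 min = 1:23 PM.
The first rise starts at 1:23 PM + 5 min = 1:28 PM.
Preheating the oven ends at 1:28 PM + 135 min = 3:43 PM.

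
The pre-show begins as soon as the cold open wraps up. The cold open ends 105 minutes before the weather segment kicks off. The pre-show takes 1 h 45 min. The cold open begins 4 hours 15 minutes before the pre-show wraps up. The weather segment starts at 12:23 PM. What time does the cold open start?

8:08 AM

The cold open ends at 12:23 PM − 105 min = 10:38 AM.
So the pre-show starts at 10:38 AM.
The pre-show ends at 10:38 AM + 105 min = 12:23 PM.
The cold open starts at 12:23 PM − 255 min = 8:08 AM.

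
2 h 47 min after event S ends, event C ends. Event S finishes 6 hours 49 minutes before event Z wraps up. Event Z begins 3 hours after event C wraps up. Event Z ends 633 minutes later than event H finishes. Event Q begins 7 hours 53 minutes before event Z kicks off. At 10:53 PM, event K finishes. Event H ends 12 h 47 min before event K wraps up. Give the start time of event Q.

Event H ends at 10:53 PM − 767 min = 10:06 AM.
Event Z ends at 10:06 AM + 633 min = 8:39 PM.
Event S ends at 8:39 PM − 409 min = 1:50 PM.
Event C ends at 1:50 PM + 167 min = 4:37 PM.
Event Z starts at 4:37 PM + 180 min = 7:37 PM.
Event Q starts at 7:37 PM − 473 min = 11:44 AM.

11:44 AM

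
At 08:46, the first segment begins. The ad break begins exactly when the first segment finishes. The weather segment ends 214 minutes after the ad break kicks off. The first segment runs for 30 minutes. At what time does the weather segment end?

12:50

The first segment ends at 08:46 + 30 min = 09:16.
So the ad break starts at 09:16.
The weather segment ends at 09:16 + 214 min = 12:50.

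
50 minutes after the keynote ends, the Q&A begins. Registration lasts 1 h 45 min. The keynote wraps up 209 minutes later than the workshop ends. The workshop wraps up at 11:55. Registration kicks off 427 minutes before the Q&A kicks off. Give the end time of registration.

The keynote ends at 11:55 + 209 min = 15:24.
The Q&A starts at 15:24 + 50 min = 16:14.
Registration starts at 16:14 − 427 min = 09:07.
Registration ends at 09:07 + 105 min = 10:52.

10:52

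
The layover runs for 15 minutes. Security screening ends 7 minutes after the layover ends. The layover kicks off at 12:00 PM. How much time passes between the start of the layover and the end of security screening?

The layover ends at 12:00 PM + 15 min = 12:15 PM.
Security screening ends at 12:15 PM + 7 min = 12:22 PM.
From 12:00 PM to 12:22 PM is 22 minutes.

22 minutes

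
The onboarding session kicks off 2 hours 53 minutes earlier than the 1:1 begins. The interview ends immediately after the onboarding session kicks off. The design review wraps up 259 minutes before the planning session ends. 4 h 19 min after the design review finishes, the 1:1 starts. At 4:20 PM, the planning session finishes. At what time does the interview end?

The design review ends at 4:20 PM − 259 min = 12:01 PM.
The 1:1 starts at 12:01 PM + 259 min = 4:20 PM.
The onboarding session starts at 4:20 PM − 173 min = 1:27 PM.
So the interview ends at 1:27 PM.

1:27 PM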